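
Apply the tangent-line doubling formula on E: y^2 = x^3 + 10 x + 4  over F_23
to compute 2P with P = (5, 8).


Doubling: s = (3 x1^2 + a) / (2 y1)
s = (3*5^2 + 10) / (2*8) mod 23 = 1
x3 = s^2 - 2 x1 mod 23 = 1^2 - 2*5 = 14
y3 = s (x1 - x3) - y1 mod 23 = 1 * (5 - 14) - 8 = 6

2P = (14, 6)


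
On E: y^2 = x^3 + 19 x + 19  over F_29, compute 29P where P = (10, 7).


k = 29 = 11101_2 (binary, LSB first: 10111)
Double-and-add from P = (10, 7):
  bit 0 = 1: acc = O + (10, 7) = (10, 7)
  bit 1 = 0: acc unchanged = (10, 7)
  bit 2 = 1: acc = (10, 7) + (15, 24) = (26, 14)
  bit 3 = 1: acc = (26, 14) + (6, 1) = (22, 6)
  bit 4 = 1: acc = (22, 6) + (11, 15) = (18, 25)

29P = (18, 25)


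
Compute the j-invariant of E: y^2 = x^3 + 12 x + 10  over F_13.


Delta = -16(4 a^3 + 27 b^2) mod 13 = 11
-1728 * (4 a)^3 = -1728 * (4*12)^3 mod 13 = 1
j = 1 * 11^(-1) mod 13 = 6

j = 6 (mod 13)


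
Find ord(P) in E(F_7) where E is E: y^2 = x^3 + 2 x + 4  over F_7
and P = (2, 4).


Compute successive multiples of P until we hit O:
  1P = (2, 4)
  2P = (3, 3)
  3P = (3, 4)
  4P = (2, 3)
  5P = O

ord(P) = 5


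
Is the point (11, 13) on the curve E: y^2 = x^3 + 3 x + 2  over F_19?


Check whether y^2 = x^3 + 3 x + 2 (mod 19) for (x, y) = (11, 13).
LHS: y^2 = 13^2 mod 19 = 17
RHS: x^3 + 3 x + 2 = 11^3 + 3*11 + 2 mod 19 = 17
LHS = RHS

Yes, on the curve


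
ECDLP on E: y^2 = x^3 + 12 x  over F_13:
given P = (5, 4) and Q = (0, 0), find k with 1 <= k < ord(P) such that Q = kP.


Enumerate multiples of P until we hit Q = (0, 0):
  1P = (5, 4)
  2P = (0, 0)
Match found at i = 2.

k = 2


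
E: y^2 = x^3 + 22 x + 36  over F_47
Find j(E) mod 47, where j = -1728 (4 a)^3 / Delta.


Delta = -16(4 a^3 + 27 b^2) mod 47 = 20
-1728 * (4 a)^3 = -1728 * (4*22)^3 mod 47 = 21
j = 21 * 20^(-1) mod 47 = 41

j = 41 (mod 47)


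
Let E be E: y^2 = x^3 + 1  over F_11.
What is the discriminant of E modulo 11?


4 a^3 + 27 b^2 = 4*0^3 + 27*1^2 = 0 + 27 = 27
Delta = -16 * (27) = -432
Delta mod 11 = 8

Delta = 8 (mod 11)


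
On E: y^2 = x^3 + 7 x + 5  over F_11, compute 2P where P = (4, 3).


k = 2 = 10_2 (binary, LSB first: 01)
Double-and-add from P = (4, 3):
  bit 0 = 0: acc unchanged = O
  bit 1 = 1: acc = O + (3, 8) = (3, 8)

2P = (3, 8)


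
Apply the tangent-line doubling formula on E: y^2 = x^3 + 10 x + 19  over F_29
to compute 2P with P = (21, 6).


Doubling: s = (3 x1^2 + a) / (2 y1)
s = (3*21^2 + 10) / (2*6) mod 29 = 12
x3 = s^2 - 2 x1 mod 29 = 12^2 - 2*21 = 15
y3 = s (x1 - x3) - y1 mod 29 = 12 * (21 - 15) - 6 = 8

2P = (15, 8)


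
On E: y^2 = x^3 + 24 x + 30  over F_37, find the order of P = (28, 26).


Compute successive multiples of P until we hit O:
  1P = (28, 26)
  2P = (27, 14)
  3P = (15, 19)
  4P = (21, 29)
  5P = (35, 14)
  6P = (23, 13)
  7P = (12, 23)
  8P = (31, 22)
  ... (continuing to 20P)
  20P = O

ord(P) = 20


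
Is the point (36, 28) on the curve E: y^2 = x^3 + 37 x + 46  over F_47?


Check whether y^2 = x^3 + 37 x + 46 (mod 47) for (x, y) = (36, 28).
LHS: y^2 = 28^2 mod 47 = 32
RHS: x^3 + 37 x + 46 = 36^3 + 37*36 + 46 mod 47 = 0
LHS != RHS

No, not on the curve


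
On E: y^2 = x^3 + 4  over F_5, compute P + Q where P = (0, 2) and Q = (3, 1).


P != Q, so use the chord formula.
s = (y2 - y1) / (x2 - x1) = (4) / (3) mod 5 = 3
x3 = s^2 - x1 - x2 mod 5 = 3^2 - 0 - 3 = 1
y3 = s (x1 - x3) - y1 mod 5 = 3 * (0 - 1) - 2 = 0

P + Q = (1, 0)


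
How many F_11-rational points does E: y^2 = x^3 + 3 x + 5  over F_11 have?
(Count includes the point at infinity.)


For each x in F_11, count y with y^2 = x^3 + 3 x + 5 mod 11:
  x = 0: RHS = 5, y in [4, 7]  -> 2 point(s)
  x = 1: RHS = 9, y in [3, 8]  -> 2 point(s)
  x = 4: RHS = 4, y in [2, 9]  -> 2 point(s)
  x = 10: RHS = 1, y in [1, 10]  -> 2 point(s)
Affine points: 8. Add the point at infinity: total = 9.

#E(F_11) = 9


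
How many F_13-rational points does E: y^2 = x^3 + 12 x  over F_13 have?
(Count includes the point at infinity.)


For each x in F_13, count y with y^2 = x^3 + 12 x + 0 mod 13:
  x = 0: RHS = 0, y in [0]  -> 1 point(s)
  x = 1: RHS = 0, y in [0]  -> 1 point(s)
  x = 5: RHS = 3, y in [4, 9]  -> 2 point(s)
  x = 8: RHS = 10, y in [6, 7]  -> 2 point(s)
  x = 12: RHS = 0, y in [0]  -> 1 point(s)
Affine points: 7. Add the point at infinity: total = 8.

#E(F_13) = 8


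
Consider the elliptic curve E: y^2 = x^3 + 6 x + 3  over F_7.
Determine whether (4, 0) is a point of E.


Check whether y^2 = x^3 + 6 x + 3 (mod 7) for (x, y) = (4, 0).
LHS: y^2 = 0^2 mod 7 = 0
RHS: x^3 + 6 x + 3 = 4^3 + 6*4 + 3 mod 7 = 0
LHS = RHS

Yes, on the curve


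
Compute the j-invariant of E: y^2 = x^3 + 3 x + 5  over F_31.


Delta = -16(4 a^3 + 27 b^2) mod 31 = 27
-1728 * (4 a)^3 = -1728 * (4*3)^3 mod 31 = 29
j = 29 * 27^(-1) mod 31 = 16

j = 16 (mod 31)


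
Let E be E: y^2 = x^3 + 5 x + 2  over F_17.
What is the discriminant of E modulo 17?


4 a^3 + 27 b^2 = 4*5^3 + 27*2^2 = 500 + 108 = 608
Delta = -16 * (608) = -9728
Delta mod 17 = 13

Delta = 13 (mod 17)


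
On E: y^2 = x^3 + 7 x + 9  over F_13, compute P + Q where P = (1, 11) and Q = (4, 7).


P != Q, so use the chord formula.
s = (y2 - y1) / (x2 - x1) = (9) / (3) mod 13 = 3
x3 = s^2 - x1 - x2 mod 13 = 3^2 - 1 - 4 = 4
y3 = s (x1 - x3) - y1 mod 13 = 3 * (1 - 4) - 11 = 6

P + Q = (4, 6)


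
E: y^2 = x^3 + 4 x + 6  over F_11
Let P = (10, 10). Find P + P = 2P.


Doubling: s = (3 x1^2 + a) / (2 y1)
s = (3*10^2 + 4) / (2*10) mod 11 = 2
x3 = s^2 - 2 x1 mod 11 = 2^2 - 2*10 = 6
y3 = s (x1 - x3) - y1 mod 11 = 2 * (10 - 6) - 10 = 9

2P = (6, 9)


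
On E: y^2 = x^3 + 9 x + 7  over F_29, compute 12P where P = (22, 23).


k = 12 = 1100_2 (binary, LSB first: 0011)
Double-and-add from P = (22, 23):
  bit 0 = 0: acc unchanged = O
  bit 1 = 0: acc unchanged = O
  bit 2 = 1: acc = O + (2, 27) = (2, 27)
  bit 3 = 1: acc = (2, 27) + (0, 6) = (14, 21)

12P = (14, 21)


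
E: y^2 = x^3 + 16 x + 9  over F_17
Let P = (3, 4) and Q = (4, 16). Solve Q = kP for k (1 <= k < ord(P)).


Enumerate multiples of P until we hit Q = (4, 16):
  1P = (3, 4)
  2P = (12, 5)
  3P = (6, 7)
  4P = (9, 7)
  5P = (1, 14)
  6P = (4, 1)
  7P = (2, 10)
  8P = (14, 11)
  9P = (16, 14)
  10P = (0, 14)
  11P = (10, 8)
  12P = (13, 0)
  13P = (10, 9)
  14P = (0, 3)
  15P = (16, 3)
  16P = (14, 6)
  17P = (2, 7)
  18P = (4, 16)
Match found at i = 18.

k = 18


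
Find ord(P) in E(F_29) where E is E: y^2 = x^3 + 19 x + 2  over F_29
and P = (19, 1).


Compute successive multiples of P until we hit O:
  1P = (19, 1)
  2P = (20, 28)
  3P = (23, 7)
  4P = (11, 11)
  5P = (6, 19)
  6P = (3, 17)
  7P = (8, 17)
  8P = (1, 15)
  ... (continuing to 29P)
  29P = O

ord(P) = 29


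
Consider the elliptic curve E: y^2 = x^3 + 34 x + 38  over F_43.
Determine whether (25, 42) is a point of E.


Check whether y^2 = x^3 + 34 x + 38 (mod 43) for (x, y) = (25, 42).
LHS: y^2 = 42^2 mod 43 = 1
RHS: x^3 + 34 x + 38 = 25^3 + 34*25 + 38 mod 43 = 1
LHS = RHS

Yes, on the curve


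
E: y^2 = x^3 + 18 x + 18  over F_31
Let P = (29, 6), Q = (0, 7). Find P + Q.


P != Q, so use the chord formula.
s = (y2 - y1) / (x2 - x1) = (1) / (2) mod 31 = 16
x3 = s^2 - x1 - x2 mod 31 = 16^2 - 29 - 0 = 10
y3 = s (x1 - x3) - y1 mod 31 = 16 * (29 - 10) - 6 = 19

P + Q = (10, 19)


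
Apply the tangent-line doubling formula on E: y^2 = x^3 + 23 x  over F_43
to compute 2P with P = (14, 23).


Doubling: s = (3 x1^2 + a) / (2 y1)
s = (3*14^2 + 23) / (2*23) mod 43 = 3
x3 = s^2 - 2 x1 mod 43 = 3^2 - 2*14 = 24
y3 = s (x1 - x3) - y1 mod 43 = 3 * (14 - 24) - 23 = 33

2P = (24, 33)


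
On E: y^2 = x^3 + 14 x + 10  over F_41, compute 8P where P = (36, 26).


k = 8 = 1000_2 (binary, LSB first: 0001)
Double-and-add from P = (36, 26):
  bit 0 = 0: acc unchanged = O
  bit 1 = 0: acc unchanged = O
  bit 2 = 0: acc unchanged = O
  bit 3 = 1: acc = O + (9, 39) = (9, 39)

8P = (9, 39)


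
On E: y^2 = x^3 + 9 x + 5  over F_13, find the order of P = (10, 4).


Compute successive multiples of P until we hit O:
  1P = (10, 4)
  2P = (10, 9)
  3P = O

ord(P) = 3


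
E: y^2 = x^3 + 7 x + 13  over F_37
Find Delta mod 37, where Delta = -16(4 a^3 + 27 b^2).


4 a^3 + 27 b^2 = 4*7^3 + 27*13^2 = 1372 + 4563 = 5935
Delta = -16 * (5935) = -94960
Delta mod 37 = 19

Delta = 19 (mod 37)


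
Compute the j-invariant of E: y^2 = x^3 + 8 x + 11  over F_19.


Delta = -16(4 a^3 + 27 b^2) mod 19 = 4
-1728 * (4 a)^3 = -1728 * (4*8)^3 mod 19 = 12
j = 12 * 4^(-1) mod 19 = 3

j = 3 (mod 19)


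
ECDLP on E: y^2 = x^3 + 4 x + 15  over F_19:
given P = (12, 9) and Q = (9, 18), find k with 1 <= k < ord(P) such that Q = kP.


Enumerate multiples of P until we hit Q = (9, 18):
  1P = (12, 9)
  2P = (15, 7)
  3P = (3, 4)
  4P = (9, 18)
Match found at i = 4.

k = 4


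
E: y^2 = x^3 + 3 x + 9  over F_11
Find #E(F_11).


For each x in F_11, count y with y^2 = x^3 + 3 x + 9 mod 11:
  x = 0: RHS = 9, y in [3, 8]  -> 2 point(s)
  x = 2: RHS = 1, y in [1, 10]  -> 2 point(s)
  x = 3: RHS = 1, y in [1, 10]  -> 2 point(s)
  x = 6: RHS = 1, y in [1, 10]  -> 2 point(s)
  x = 10: RHS = 5, y in [4, 7]  -> 2 point(s)
Affine points: 10. Add the point at infinity: total = 11.

#E(F_11) = 11


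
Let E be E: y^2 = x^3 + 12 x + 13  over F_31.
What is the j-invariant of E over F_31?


Delta = -16(4 a^3 + 27 b^2) mod 31 = 13
-1728 * (4 a)^3 = -1728 * (4*12)^3 mod 31 = 27
j = 27 * 13^(-1) mod 31 = 14

j = 14 (mod 31)


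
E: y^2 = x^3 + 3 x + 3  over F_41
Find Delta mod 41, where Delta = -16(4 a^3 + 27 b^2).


4 a^3 + 27 b^2 = 4*3^3 + 27*3^2 = 108 + 243 = 351
Delta = -16 * (351) = -5616
Delta mod 41 = 1

Delta = 1 (mod 41)


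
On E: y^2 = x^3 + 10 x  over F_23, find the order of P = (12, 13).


Compute successive multiples of P until we hit O:
  1P = (12, 13)
  2P = (12, 10)
  3P = O

ord(P) = 3


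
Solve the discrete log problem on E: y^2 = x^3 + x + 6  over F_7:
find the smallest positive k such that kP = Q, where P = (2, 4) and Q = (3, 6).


Enumerate multiples of P until we hit Q = (3, 6):
  1P = (2, 4)
  2P = (4, 5)
  3P = (3, 6)
Match found at i = 3.

k = 3


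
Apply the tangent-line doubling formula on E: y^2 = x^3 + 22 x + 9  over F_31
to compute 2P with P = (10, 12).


Doubling: s = (3 x1^2 + a) / (2 y1)
s = (3*10^2 + 22) / (2*12) mod 31 = 16
x3 = s^2 - 2 x1 mod 31 = 16^2 - 2*10 = 19
y3 = s (x1 - x3) - y1 mod 31 = 16 * (10 - 19) - 12 = 30

2P = (19, 30)


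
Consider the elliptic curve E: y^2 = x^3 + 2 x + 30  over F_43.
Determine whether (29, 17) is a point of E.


Check whether y^2 = x^3 + 2 x + 30 (mod 43) for (x, y) = (29, 17).
LHS: y^2 = 17^2 mod 43 = 31
RHS: x^3 + 2 x + 30 = 29^3 + 2*29 + 30 mod 43 = 10
LHS != RHS

No, not on the curve


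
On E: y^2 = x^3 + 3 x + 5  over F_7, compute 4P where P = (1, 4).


k = 4 = 100_2 (binary, LSB first: 001)
Double-and-add from P = (1, 4):
  bit 0 = 0: acc unchanged = O
  bit 1 = 0: acc unchanged = O
  bit 2 = 1: acc = O + (4, 5) = (4, 5)

4P = (4, 5)


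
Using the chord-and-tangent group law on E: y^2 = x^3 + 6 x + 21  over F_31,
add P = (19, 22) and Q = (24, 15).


P != Q, so use the chord formula.
s = (y2 - y1) / (x2 - x1) = (24) / (5) mod 31 = 11
x3 = s^2 - x1 - x2 mod 31 = 11^2 - 19 - 24 = 16
y3 = s (x1 - x3) - y1 mod 31 = 11 * (19 - 16) - 22 = 11

P + Q = (16, 11)


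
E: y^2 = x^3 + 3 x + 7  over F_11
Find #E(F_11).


For each x in F_11, count y with y^2 = x^3 + 3 x + 7 mod 11:
  x = 1: RHS = 0, y in [0]  -> 1 point(s)
  x = 5: RHS = 4, y in [2, 9]  -> 2 point(s)
  x = 8: RHS = 4, y in [2, 9]  -> 2 point(s)
  x = 9: RHS = 4, y in [2, 9]  -> 2 point(s)
  x = 10: RHS = 3, y in [5, 6]  -> 2 point(s)
Affine points: 9. Add the point at infinity: total = 10.

#E(F_11) = 10


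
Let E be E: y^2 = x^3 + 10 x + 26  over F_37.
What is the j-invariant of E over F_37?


Delta = -16(4 a^3 + 27 b^2) mod 37 = 19
-1728 * (4 a)^3 = -1728 * (4*10)^3 mod 37 = 1
j = 1 * 19^(-1) mod 37 = 2

j = 2 (mod 37)


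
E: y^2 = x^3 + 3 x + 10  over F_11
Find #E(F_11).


For each x in F_11, count y with y^2 = x^3 + 3 x + 10 mod 11:
  x = 1: RHS = 3, y in [5, 6]  -> 2 point(s)
  x = 4: RHS = 9, y in [3, 8]  -> 2 point(s)
  x = 7: RHS = 0, y in [0]  -> 1 point(s)
Affine points: 5. Add the point at infinity: total = 6.

#E(F_11) = 6


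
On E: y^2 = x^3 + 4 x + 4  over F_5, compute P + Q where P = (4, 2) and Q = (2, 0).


P != Q, so use the chord formula.
s = (y2 - y1) / (x2 - x1) = (3) / (3) mod 5 = 1
x3 = s^2 - x1 - x2 mod 5 = 1^2 - 4 - 2 = 0
y3 = s (x1 - x3) - y1 mod 5 = 1 * (4 - 0) - 2 = 2

P + Q = (0, 2)


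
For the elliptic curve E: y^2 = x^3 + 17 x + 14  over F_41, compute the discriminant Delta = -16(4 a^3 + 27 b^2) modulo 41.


4 a^3 + 27 b^2 = 4*17^3 + 27*14^2 = 19652 + 5292 = 24944
Delta = -16 * (24944) = -399104
Delta mod 41 = 31

Delta = 31 (mod 41)


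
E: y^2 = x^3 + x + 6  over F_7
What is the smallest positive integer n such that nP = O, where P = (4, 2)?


Compute successive multiples of P until we hit O:
  1P = (4, 2)
  2P = (6, 5)
  3P = (1, 6)
  4P = (3, 6)
  5P = (2, 4)
  6P = (2, 3)
  7P = (3, 1)
  8P = (1, 1)
  ... (continuing to 11P)
  11P = O

ord(P) = 11


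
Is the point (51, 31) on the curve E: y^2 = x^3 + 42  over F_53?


Check whether y^2 = x^3 + 0 x + 42 (mod 53) for (x, y) = (51, 31).
LHS: y^2 = 31^2 mod 53 = 7
RHS: x^3 + 0 x + 42 = 51^3 + 0*51 + 42 mod 53 = 34
LHS != RHS

No, not on the curve


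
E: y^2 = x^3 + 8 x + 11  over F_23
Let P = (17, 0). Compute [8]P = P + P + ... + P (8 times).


k = 8 = 1000_2 (binary, LSB first: 0001)
Double-and-add from P = (17, 0):
  bit 0 = 0: acc unchanged = O
  bit 1 = 0: acc unchanged = O
  bit 2 = 0: acc unchanged = O
  bit 3 = 1: acc = O + O = O

8P = O


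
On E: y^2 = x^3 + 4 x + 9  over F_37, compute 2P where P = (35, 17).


Doubling: s = (3 x1^2 + a) / (2 y1)
s = (3*35^2 + 4) / (2*17) mod 37 = 7
x3 = s^2 - 2 x1 mod 37 = 7^2 - 2*35 = 16
y3 = s (x1 - x3) - y1 mod 37 = 7 * (35 - 16) - 17 = 5

2P = (16, 5)


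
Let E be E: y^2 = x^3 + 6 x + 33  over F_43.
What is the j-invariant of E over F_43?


Delta = -16(4 a^3 + 27 b^2) mod 43 = 37
-1728 * (4 a)^3 = -1728 * (4*6)^3 mod 43 = 4
j = 4 * 37^(-1) mod 43 = 28

j = 28 (mod 43)


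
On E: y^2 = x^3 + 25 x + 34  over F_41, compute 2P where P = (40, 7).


k = 2 = 10_2 (binary, LSB first: 01)
Double-and-add from P = (40, 7):
  bit 0 = 0: acc unchanged = O
  bit 1 = 1: acc = O + (6, 20) = (6, 20)

2P = (6, 20)


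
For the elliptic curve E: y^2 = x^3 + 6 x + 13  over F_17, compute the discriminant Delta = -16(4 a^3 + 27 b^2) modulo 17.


4 a^3 + 27 b^2 = 4*6^3 + 27*13^2 = 864 + 4563 = 5427
Delta = -16 * (5427) = -86832
Delta mod 17 = 4

Delta = 4 (mod 17)


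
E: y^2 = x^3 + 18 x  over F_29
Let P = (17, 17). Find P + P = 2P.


Doubling: s = (3 x1^2 + a) / (2 y1)
s = (3*17^2 + 18) / (2*17) mod 29 = 3
x3 = s^2 - 2 x1 mod 29 = 3^2 - 2*17 = 4
y3 = s (x1 - x3) - y1 mod 29 = 3 * (17 - 4) - 17 = 22

2P = (4, 22)


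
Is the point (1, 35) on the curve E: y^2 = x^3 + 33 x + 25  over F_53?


Check whether y^2 = x^3 + 33 x + 25 (mod 53) for (x, y) = (1, 35).
LHS: y^2 = 35^2 mod 53 = 6
RHS: x^3 + 33 x + 25 = 1^3 + 33*1 + 25 mod 53 = 6
LHS = RHS

Yes, on the curve


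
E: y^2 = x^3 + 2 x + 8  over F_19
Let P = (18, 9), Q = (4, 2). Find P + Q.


P != Q, so use the chord formula.
s = (y2 - y1) / (x2 - x1) = (12) / (5) mod 19 = 10
x3 = s^2 - x1 - x2 mod 19 = 10^2 - 18 - 4 = 2
y3 = s (x1 - x3) - y1 mod 19 = 10 * (18 - 2) - 9 = 18

P + Q = (2, 18)


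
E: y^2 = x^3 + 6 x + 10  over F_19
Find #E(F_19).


For each x in F_19, count y with y^2 = x^3 + 6 x + 10 mod 19:
  x = 1: RHS = 17, y in [6, 13]  -> 2 point(s)
  x = 2: RHS = 11, y in [7, 12]  -> 2 point(s)
  x = 3: RHS = 17, y in [6, 13]  -> 2 point(s)
  x = 8: RHS = 0, y in [0]  -> 1 point(s)
  x = 10: RHS = 6, y in [5, 14]  -> 2 point(s)
  x = 11: RHS = 1, y in [1, 18]  -> 2 point(s)
  x = 12: RHS = 5, y in [9, 10]  -> 2 point(s)
  x = 13: RHS = 5, y in [9, 10]  -> 2 point(s)
  x = 14: RHS = 7, y in [8, 11]  -> 2 point(s)
  x = 15: RHS = 17, y in [6, 13]  -> 2 point(s)
  x = 17: RHS = 9, y in [3, 16]  -> 2 point(s)
Affine points: 21. Add the point at infinity: total = 22.

#E(F_19) = 22


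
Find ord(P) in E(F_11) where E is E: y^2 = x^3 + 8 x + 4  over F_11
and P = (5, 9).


Compute successive multiples of P until we hit O:
  1P = (5, 9)
  2P = (6, 9)
  3P = (0, 2)
  4P = (4, 10)
  5P = (3, 0)
  6P = (4, 1)
  7P = (0, 9)
  8P = (6, 2)
  ... (continuing to 10P)
  10P = O

ord(P) = 10


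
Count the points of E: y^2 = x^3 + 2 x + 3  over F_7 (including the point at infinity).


For each x in F_7, count y with y^2 = x^3 + 2 x + 3 mod 7:
  x = 2: RHS = 1, y in [1, 6]  -> 2 point(s)
  x = 3: RHS = 1, y in [1, 6]  -> 2 point(s)
  x = 6: RHS = 0, y in [0]  -> 1 point(s)
Affine points: 5. Add the point at infinity: total = 6.

#E(F_7) = 6


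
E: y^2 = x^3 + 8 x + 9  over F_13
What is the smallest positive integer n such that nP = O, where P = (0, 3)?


Compute successive multiples of P until we hit O:
  1P = (0, 3)
  2P = (9, 11)
  3P = (8, 0)
  4P = (9, 2)
  5P = (0, 10)
  6P = O

ord(P) = 6


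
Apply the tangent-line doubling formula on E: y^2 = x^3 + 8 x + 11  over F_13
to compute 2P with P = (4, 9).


Doubling: s = (3 x1^2 + a) / (2 y1)
s = (3*4^2 + 8) / (2*9) mod 13 = 6
x3 = s^2 - 2 x1 mod 13 = 6^2 - 2*4 = 2
y3 = s (x1 - x3) - y1 mod 13 = 6 * (4 - 2) - 9 = 3

2P = (2, 3)


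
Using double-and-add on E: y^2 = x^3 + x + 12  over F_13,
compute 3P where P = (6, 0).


k = 3 = 11_2 (binary, LSB first: 11)
Double-and-add from P = (6, 0):
  bit 0 = 1: acc = O + (6, 0) = (6, 0)
  bit 1 = 1: acc = (6, 0) + O = (6, 0)

3P = (6, 0)


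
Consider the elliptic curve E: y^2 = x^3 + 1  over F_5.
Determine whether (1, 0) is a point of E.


Check whether y^2 = x^3 + 0 x + 1 (mod 5) for (x, y) = (1, 0).
LHS: y^2 = 0^2 mod 5 = 0
RHS: x^3 + 0 x + 1 = 1^3 + 0*1 + 1 mod 5 = 2
LHS != RHS

No, not on the curve


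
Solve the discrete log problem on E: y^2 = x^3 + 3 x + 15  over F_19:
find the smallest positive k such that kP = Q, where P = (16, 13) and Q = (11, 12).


Enumerate multiples of P until we hit Q = (11, 12):
  1P = (16, 13)
  2P = (17, 18)
  3P = (11, 12)
Match found at i = 3.

k = 3


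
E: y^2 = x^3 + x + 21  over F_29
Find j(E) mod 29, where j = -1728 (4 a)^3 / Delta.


Delta = -16(4 a^3 + 27 b^2) mod 29 = 12
-1728 * (4 a)^3 = -1728 * (4*1)^3 mod 29 = 14
j = 14 * 12^(-1) mod 29 = 6

j = 6 (mod 29)


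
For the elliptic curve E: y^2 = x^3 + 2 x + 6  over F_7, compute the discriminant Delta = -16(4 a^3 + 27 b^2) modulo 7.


4 a^3 + 27 b^2 = 4*2^3 + 27*6^2 = 32 + 972 = 1004
Delta = -16 * (1004) = -16064
Delta mod 7 = 1

Delta = 1 (mod 7)


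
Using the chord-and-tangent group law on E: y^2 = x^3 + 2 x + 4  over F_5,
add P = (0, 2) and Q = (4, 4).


P != Q, so use the chord formula.
s = (y2 - y1) / (x2 - x1) = (2) / (4) mod 5 = 3
x3 = s^2 - x1 - x2 mod 5 = 3^2 - 0 - 4 = 0
y3 = s (x1 - x3) - y1 mod 5 = 3 * (0 - 0) - 2 = 3

P + Q = (0, 3)


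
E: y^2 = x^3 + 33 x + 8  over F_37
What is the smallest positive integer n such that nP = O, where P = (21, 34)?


Compute successive multiples of P until we hit O:
  1P = (21, 34)
  2P = (11, 0)
  3P = (21, 3)
  4P = O

ord(P) = 4


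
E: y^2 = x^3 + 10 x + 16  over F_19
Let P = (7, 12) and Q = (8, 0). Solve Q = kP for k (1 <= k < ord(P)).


Enumerate multiples of P until we hit Q = (8, 0):
  1P = (7, 12)
  2P = (6, 8)
  3P = (3, 4)
  4P = (13, 14)
  5P = (16, 4)
  6P = (5, 1)
  7P = (4, 14)
  8P = (0, 15)
  9P = (18, 9)
  10P = (17, 8)
  11P = (2, 5)
  12P = (15, 11)
  13P = (8, 0)
Match found at i = 13.

k = 13


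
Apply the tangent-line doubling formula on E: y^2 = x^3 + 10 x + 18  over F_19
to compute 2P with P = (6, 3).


Doubling: s = (3 x1^2 + a) / (2 y1)
s = (3*6^2 + 10) / (2*3) mod 19 = 7
x3 = s^2 - 2 x1 mod 19 = 7^2 - 2*6 = 18
y3 = s (x1 - x3) - y1 mod 19 = 7 * (6 - 18) - 3 = 8

2P = (18, 8)


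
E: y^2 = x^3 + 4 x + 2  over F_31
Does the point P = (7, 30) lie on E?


Check whether y^2 = x^3 + 4 x + 2 (mod 31) for (x, y) = (7, 30).
LHS: y^2 = 30^2 mod 31 = 1
RHS: x^3 + 4 x + 2 = 7^3 + 4*7 + 2 mod 31 = 1
LHS = RHS

Yes, on the curve


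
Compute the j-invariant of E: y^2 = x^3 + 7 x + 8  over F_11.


Delta = -16(4 a^3 + 27 b^2) mod 11 = 10
-1728 * (4 a)^3 = -1728 * (4*7)^3 mod 11 = 4
j = 4 * 10^(-1) mod 11 = 7

j = 7 (mod 11)


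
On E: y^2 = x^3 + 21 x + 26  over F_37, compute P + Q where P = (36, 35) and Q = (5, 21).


P != Q, so use the chord formula.
s = (y2 - y1) / (x2 - x1) = (23) / (6) mod 37 = 10
x3 = s^2 - x1 - x2 mod 37 = 10^2 - 36 - 5 = 22
y3 = s (x1 - x3) - y1 mod 37 = 10 * (36 - 22) - 35 = 31

P + Q = (22, 31)


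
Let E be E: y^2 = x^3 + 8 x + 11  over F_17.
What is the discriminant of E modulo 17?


4 a^3 + 27 b^2 = 4*8^3 + 27*11^2 = 2048 + 3267 = 5315
Delta = -16 * (5315) = -85040
Delta mod 17 = 11

Delta = 11 (mod 17)


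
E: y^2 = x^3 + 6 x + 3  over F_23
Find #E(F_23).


For each x in F_23, count y with y^2 = x^3 + 6 x + 3 mod 23:
  x = 0: RHS = 3, y in [7, 16]  -> 2 point(s)
  x = 2: RHS = 0, y in [0]  -> 1 point(s)
  x = 3: RHS = 2, y in [5, 18]  -> 2 point(s)
  x = 6: RHS = 2, y in [5, 18]  -> 2 point(s)
  x = 9: RHS = 4, y in [2, 21]  -> 2 point(s)
  x = 12: RHS = 9, y in [3, 20]  -> 2 point(s)
  x = 13: RHS = 1, y in [1, 22]  -> 2 point(s)
  x = 14: RHS = 2, y in [5, 18]  -> 2 point(s)
  x = 15: RHS = 18, y in [8, 15]  -> 2 point(s)
  x = 16: RHS = 9, y in [3, 20]  -> 2 point(s)
  x = 17: RHS = 4, y in [2, 21]  -> 2 point(s)
  x = 18: RHS = 9, y in [3, 20]  -> 2 point(s)
  x = 20: RHS = 4, y in [2, 21]  -> 2 point(s)
  x = 21: RHS = 6, y in [11, 12]  -> 2 point(s)
Affine points: 27. Add the point at infinity: total = 28.

#E(F_23) = 28


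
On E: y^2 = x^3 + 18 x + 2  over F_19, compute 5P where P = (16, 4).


k = 5 = 101_2 (binary, LSB first: 101)
Double-and-add from P = (16, 4):
  bit 0 = 1: acc = O + (16, 4) = (16, 4)
  bit 1 = 0: acc unchanged = (16, 4)
  bit 2 = 1: acc = (16, 4) + (10, 17) = (13, 18)

5P = (13, 18)


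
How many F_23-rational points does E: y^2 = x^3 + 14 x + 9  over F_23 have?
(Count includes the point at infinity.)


For each x in F_23, count y with y^2 = x^3 + 14 x + 9 mod 23:
  x = 0: RHS = 9, y in [3, 20]  -> 2 point(s)
  x = 1: RHS = 1, y in [1, 22]  -> 2 point(s)
  x = 3: RHS = 9, y in [3, 20]  -> 2 point(s)
  x = 7: RHS = 13, y in [6, 17]  -> 2 point(s)
  x = 8: RHS = 12, y in [9, 14]  -> 2 point(s)
  x = 9: RHS = 13, y in [6, 17]  -> 2 point(s)
  x = 15: RHS = 6, y in [11, 12]  -> 2 point(s)
  x = 17: RHS = 8, y in [10, 13]  -> 2 point(s)
  x = 19: RHS = 4, y in [2, 21]  -> 2 point(s)
  x = 20: RHS = 9, y in [3, 20]  -> 2 point(s)
Affine points: 20. Add the point at infinity: total = 21.

#E(F_23) = 21


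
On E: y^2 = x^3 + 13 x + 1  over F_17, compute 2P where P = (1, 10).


Doubling: s = (3 x1^2 + a) / (2 y1)
s = (3*1^2 + 13) / (2*10) mod 17 = 11
x3 = s^2 - 2 x1 mod 17 = 11^2 - 2*1 = 0
y3 = s (x1 - x3) - y1 mod 17 = 11 * (1 - 0) - 10 = 1

2P = (0, 1)


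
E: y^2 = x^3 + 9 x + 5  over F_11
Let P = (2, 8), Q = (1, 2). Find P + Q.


P != Q, so use the chord formula.
s = (y2 - y1) / (x2 - x1) = (5) / (10) mod 11 = 6
x3 = s^2 - x1 - x2 mod 11 = 6^2 - 2 - 1 = 0
y3 = s (x1 - x3) - y1 mod 11 = 6 * (2 - 0) - 8 = 4

P + Q = (0, 4)


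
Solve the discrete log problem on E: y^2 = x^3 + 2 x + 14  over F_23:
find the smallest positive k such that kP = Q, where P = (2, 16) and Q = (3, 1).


Enumerate multiples of P until we hit Q = (3, 1):
  1P = (2, 16)
  2P = (20, 2)
  3P = (7, 16)
  4P = (14, 7)
  5P = (9, 18)
  6P = (21, 18)
  7P = (6, 9)
  8P = (8, 6)
  9P = (3, 1)
Match found at i = 9.

k = 9


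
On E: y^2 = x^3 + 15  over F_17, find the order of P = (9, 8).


Compute successive multiples of P until we hit O:
  1P = (9, 8)
  2P = (7, 16)
  3P = (0, 7)
  4P = (12, 3)
  5P = (12, 14)
  6P = (0, 10)
  7P = (7, 1)
  8P = (9, 9)
  ... (continuing to 9P)
  9P = O

ord(P) = 9


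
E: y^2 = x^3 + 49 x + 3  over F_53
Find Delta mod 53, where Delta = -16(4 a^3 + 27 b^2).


4 a^3 + 27 b^2 = 4*49^3 + 27*3^2 = 470596 + 243 = 470839
Delta = -16 * (470839) = -7533424
Delta mod 53 = 49

Delta = 49 (mod 53)


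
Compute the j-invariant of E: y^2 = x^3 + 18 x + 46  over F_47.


Delta = -16(4 a^3 + 27 b^2) mod 47 = 17
-1728 * (4 a)^3 = -1728 * (4*18)^3 mod 47 = 43
j = 43 * 17^(-1) mod 47 = 44

j = 44 (mod 47)


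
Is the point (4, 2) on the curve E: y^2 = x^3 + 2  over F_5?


Check whether y^2 = x^3 + 0 x + 2 (mod 5) for (x, y) = (4, 2).
LHS: y^2 = 2^2 mod 5 = 4
RHS: x^3 + 0 x + 2 = 4^3 + 0*4 + 2 mod 5 = 1
LHS != RHS

No, not on the curve


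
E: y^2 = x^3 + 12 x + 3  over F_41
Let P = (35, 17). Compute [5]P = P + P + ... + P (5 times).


k = 5 = 101_2 (binary, LSB first: 101)
Double-and-add from P = (35, 17):
  bit 0 = 1: acc = O + (35, 17) = (35, 17)
  bit 1 = 0: acc unchanged = (35, 17)
  bit 2 = 1: acc = (35, 17) + (7, 15) = (8, 23)

5P = (8, 23)


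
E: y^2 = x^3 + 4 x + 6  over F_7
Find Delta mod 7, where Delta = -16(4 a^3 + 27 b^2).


4 a^3 + 27 b^2 = 4*4^3 + 27*6^2 = 256 + 972 = 1228
Delta = -16 * (1228) = -19648
Delta mod 7 = 1

Delta = 1 (mod 7)


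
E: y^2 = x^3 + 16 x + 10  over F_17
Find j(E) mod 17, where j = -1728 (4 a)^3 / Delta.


Delta = -16(4 a^3 + 27 b^2) mod 17 = 10
-1728 * (4 a)^3 = -1728 * (4*16)^3 mod 17 = 7
j = 7 * 10^(-1) mod 17 = 16

j = 16 (mod 17)


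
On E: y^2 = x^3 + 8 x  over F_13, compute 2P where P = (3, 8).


k = 2 = 10_2 (binary, LSB first: 01)
Double-and-add from P = (3, 8):
  bit 0 = 0: acc unchanged = O
  bit 1 = 1: acc = O + (3, 5) = (3, 5)

2P = (3, 5)


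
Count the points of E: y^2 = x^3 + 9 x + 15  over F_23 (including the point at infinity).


For each x in F_23, count y with y^2 = x^3 + 9 x + 15 mod 23:
  x = 1: RHS = 2, y in [5, 18]  -> 2 point(s)
  x = 2: RHS = 18, y in [8, 15]  -> 2 point(s)
  x = 3: RHS = 0, y in [0]  -> 1 point(s)
  x = 4: RHS = 0, y in [0]  -> 1 point(s)
  x = 5: RHS = 1, y in [1, 22]  -> 2 point(s)
  x = 6: RHS = 9, y in [3, 20]  -> 2 point(s)
  x = 8: RHS = 1, y in [1, 22]  -> 2 point(s)
  x = 10: RHS = 1, y in [1, 22]  -> 2 point(s)
  x = 13: RHS = 6, y in [11, 12]  -> 2 point(s)
  x = 15: RHS = 6, y in [11, 12]  -> 2 point(s)
  x = 16: RHS = 0, y in [0]  -> 1 point(s)
  x = 18: RHS = 6, y in [11, 12]  -> 2 point(s)
  x = 21: RHS = 12, y in [9, 14]  -> 2 point(s)
Affine points: 23. Add the point at infinity: total = 24.

#E(F_23) = 24


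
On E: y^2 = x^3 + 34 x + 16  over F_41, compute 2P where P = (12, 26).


Doubling: s = (3 x1^2 + a) / (2 y1)
s = (3*12^2 + 34) / (2*26) mod 41 = 20
x3 = s^2 - 2 x1 mod 41 = 20^2 - 2*12 = 7
y3 = s (x1 - x3) - y1 mod 41 = 20 * (12 - 7) - 26 = 33

2P = (7, 33)


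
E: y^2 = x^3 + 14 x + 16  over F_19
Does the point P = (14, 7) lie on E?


Check whether y^2 = x^3 + 14 x + 16 (mod 19) for (x, y) = (14, 7).
LHS: y^2 = 7^2 mod 19 = 11
RHS: x^3 + 14 x + 16 = 14^3 + 14*14 + 16 mod 19 = 11
LHS = RHS

Yes, on the curve


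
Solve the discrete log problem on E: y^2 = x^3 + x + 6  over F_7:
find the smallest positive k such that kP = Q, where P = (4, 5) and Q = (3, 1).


Enumerate multiples of P until we hit Q = (3, 1):
  1P = (4, 5)
  2P = (6, 2)
  3P = (1, 1)
  4P = (3, 1)
Match found at i = 4.

k = 4


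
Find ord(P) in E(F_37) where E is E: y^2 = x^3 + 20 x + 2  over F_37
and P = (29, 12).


Compute successive multiples of P until we hit O:
  1P = (29, 12)
  2P = (19, 27)
  3P = (19, 10)
  4P = (29, 25)
  5P = O

ord(P) = 5


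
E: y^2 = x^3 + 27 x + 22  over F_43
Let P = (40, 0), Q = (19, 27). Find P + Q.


P != Q, so use the chord formula.
s = (y2 - y1) / (x2 - x1) = (27) / (22) mod 43 = 11
x3 = s^2 - x1 - x2 mod 43 = 11^2 - 40 - 19 = 19
y3 = s (x1 - x3) - y1 mod 43 = 11 * (40 - 19) - 0 = 16

P + Q = (19, 16)


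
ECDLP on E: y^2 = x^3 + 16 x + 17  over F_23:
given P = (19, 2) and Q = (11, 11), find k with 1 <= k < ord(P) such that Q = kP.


Enumerate multiples of P until we hit Q = (11, 11):
  1P = (19, 2)
  2P = (11, 11)
Match found at i = 2.

k = 2


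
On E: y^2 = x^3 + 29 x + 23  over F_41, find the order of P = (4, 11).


Compute successive multiples of P until we hit O:
  1P = (4, 11)
  2P = (35, 24)
  3P = (0, 33)
  4P = (16, 14)
  5P = (39, 11)
  6P = (39, 30)
  7P = (16, 27)
  8P = (0, 8)
  ... (continuing to 11P)
  11P = O

ord(P) = 11


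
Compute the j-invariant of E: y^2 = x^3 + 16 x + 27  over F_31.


Delta = -16(4 a^3 + 27 b^2) mod 31 = 24
-1728 * (4 a)^3 = -1728 * (4*16)^3 mod 31 = 2
j = 2 * 24^(-1) mod 31 = 13

j = 13 (mod 31)


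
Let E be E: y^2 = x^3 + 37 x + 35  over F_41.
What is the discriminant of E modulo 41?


4 a^3 + 27 b^2 = 4*37^3 + 27*35^2 = 202612 + 33075 = 235687
Delta = -16 * (235687) = -3770992
Delta mod 41 = 24

Delta = 24 (mod 41)


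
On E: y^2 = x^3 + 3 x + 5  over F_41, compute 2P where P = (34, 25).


Doubling: s = (3 x1^2 + a) / (2 y1)
s = (3*34^2 + 3) / (2*25) mod 41 = 3
x3 = s^2 - 2 x1 mod 41 = 3^2 - 2*34 = 23
y3 = s (x1 - x3) - y1 mod 41 = 3 * (34 - 23) - 25 = 8

2P = (23, 8)


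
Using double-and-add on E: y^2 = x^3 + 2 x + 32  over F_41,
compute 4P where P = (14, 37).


k = 4 = 100_2 (binary, LSB first: 001)
Double-and-add from P = (14, 37):
  bit 0 = 0: acc unchanged = O
  bit 1 = 0: acc unchanged = O
  bit 2 = 1: acc = O + (17, 31) = (17, 31)

4P = (17, 31)


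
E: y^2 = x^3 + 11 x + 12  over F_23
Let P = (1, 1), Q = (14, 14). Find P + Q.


P != Q, so use the chord formula.
s = (y2 - y1) / (x2 - x1) = (13) / (13) mod 23 = 1
x3 = s^2 - x1 - x2 mod 23 = 1^2 - 1 - 14 = 9
y3 = s (x1 - x3) - y1 mod 23 = 1 * (1 - 9) - 1 = 14

P + Q = (9, 14)


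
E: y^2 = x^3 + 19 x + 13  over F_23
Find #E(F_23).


For each x in F_23, count y with y^2 = x^3 + 19 x + 13 mod 23:
  x = 0: RHS = 13, y in [6, 17]  -> 2 point(s)
  x = 2: RHS = 13, y in [6, 17]  -> 2 point(s)
  x = 5: RHS = 3, y in [7, 16]  -> 2 point(s)
  x = 7: RHS = 6, y in [11, 12]  -> 2 point(s)
  x = 9: RHS = 16, y in [4, 19]  -> 2 point(s)
  x = 11: RHS = 12, y in [9, 14]  -> 2 point(s)
  x = 15: RHS = 16, y in [4, 19]  -> 2 point(s)
  x = 18: RHS = 0, y in [0]  -> 1 point(s)
  x = 21: RHS = 13, y in [6, 17]  -> 2 point(s)
  x = 22: RHS = 16, y in [4, 19]  -> 2 point(s)
Affine points: 19. Add the point at infinity: total = 20.

#E(F_23) = 20


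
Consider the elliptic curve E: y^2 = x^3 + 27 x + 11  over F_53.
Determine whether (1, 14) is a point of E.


Check whether y^2 = x^3 + 27 x + 11 (mod 53) for (x, y) = (1, 14).
LHS: y^2 = 14^2 mod 53 = 37
RHS: x^3 + 27 x + 11 = 1^3 + 27*1 + 11 mod 53 = 39
LHS != RHS

No, not on the curve


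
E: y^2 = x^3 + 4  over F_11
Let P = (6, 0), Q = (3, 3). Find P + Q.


P != Q, so use the chord formula.
s = (y2 - y1) / (x2 - x1) = (3) / (8) mod 11 = 10
x3 = s^2 - x1 - x2 mod 11 = 10^2 - 6 - 3 = 3
y3 = s (x1 - x3) - y1 mod 11 = 10 * (6 - 3) - 0 = 8

P + Q = (3, 8)


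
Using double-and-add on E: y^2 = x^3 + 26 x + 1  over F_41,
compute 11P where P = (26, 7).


k = 11 = 1011_2 (binary, LSB first: 1101)
Double-and-add from P = (26, 7):
  bit 0 = 1: acc = O + (26, 7) = (26, 7)
  bit 1 = 1: acc = (26, 7) + (10, 21) = (0, 1)
  bit 2 = 0: acc unchanged = (0, 1)
  bit 3 = 1: acc = (0, 1) + (27, 3) = (9, 12)

11P = (9, 12)


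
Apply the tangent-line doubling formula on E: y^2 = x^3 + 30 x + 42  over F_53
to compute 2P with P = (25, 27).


Doubling: s = (3 x1^2 + a) / (2 y1)
s = (3*25^2 + 30) / (2*27) mod 53 = 50
x3 = s^2 - 2 x1 mod 53 = 50^2 - 2*25 = 12
y3 = s (x1 - x3) - y1 mod 53 = 50 * (25 - 12) - 27 = 40

2P = (12, 40)


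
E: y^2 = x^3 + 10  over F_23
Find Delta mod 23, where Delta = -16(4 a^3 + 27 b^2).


4 a^3 + 27 b^2 = 4*0^3 + 27*10^2 = 0 + 2700 = 2700
Delta = -16 * (2700) = -43200
Delta mod 23 = 17

Delta = 17 (mod 23)


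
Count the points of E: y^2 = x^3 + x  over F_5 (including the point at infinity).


For each x in F_5, count y with y^2 = x^3 + 1 x + 0 mod 5:
  x = 0: RHS = 0, y in [0]  -> 1 point(s)
  x = 2: RHS = 0, y in [0]  -> 1 point(s)
  x = 3: RHS = 0, y in [0]  -> 1 point(s)
Affine points: 3. Add the point at infinity: total = 4.

#E(F_5) = 4


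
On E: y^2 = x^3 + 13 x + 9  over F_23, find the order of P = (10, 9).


Compute successive multiples of P until we hit O:
  1P = (10, 9)
  2P = (9, 2)
  3P = (7, 12)
  4P = (7, 11)
  5P = (9, 21)
  6P = (10, 14)
  7P = O

ord(P) = 7


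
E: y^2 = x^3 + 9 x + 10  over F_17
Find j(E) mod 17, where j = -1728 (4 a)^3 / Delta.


Delta = -16(4 a^3 + 27 b^2) mod 17 = 6
-1728 * (4 a)^3 = -1728 * (4*9)^3 mod 17 = 14
j = 14 * 6^(-1) mod 17 = 8

j = 8 (mod 17)


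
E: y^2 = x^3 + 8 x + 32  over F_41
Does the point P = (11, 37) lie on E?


Check whether y^2 = x^3 + 8 x + 32 (mod 41) for (x, y) = (11, 37).
LHS: y^2 = 37^2 mod 41 = 16
RHS: x^3 + 8 x + 32 = 11^3 + 8*11 + 32 mod 41 = 16
LHS = RHS

Yes, on the curve


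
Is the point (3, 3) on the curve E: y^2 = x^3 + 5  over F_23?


Check whether y^2 = x^3 + 0 x + 5 (mod 23) for (x, y) = (3, 3).
LHS: y^2 = 3^2 mod 23 = 9
RHS: x^3 + 0 x + 5 = 3^3 + 0*3 + 5 mod 23 = 9
LHS = RHS

Yes, on the curve


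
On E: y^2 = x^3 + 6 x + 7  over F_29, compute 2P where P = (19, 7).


Doubling: s = (3 x1^2 + a) / (2 y1)
s = (3*19^2 + 6) / (2*7) mod 29 = 26
x3 = s^2 - 2 x1 mod 29 = 26^2 - 2*19 = 0
y3 = s (x1 - x3) - y1 mod 29 = 26 * (19 - 0) - 7 = 23

2P = (0, 23)


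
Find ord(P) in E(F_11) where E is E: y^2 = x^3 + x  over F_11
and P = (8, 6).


Compute successive multiples of P until we hit O:
  1P = (8, 6)
  2P = (9, 10)
  3P = (10, 8)
  4P = (5, 8)
  5P = (7, 8)
  6P = (0, 0)
  7P = (7, 3)
  8P = (5, 3)
  ... (continuing to 12P)
  12P = O

ord(P) = 12


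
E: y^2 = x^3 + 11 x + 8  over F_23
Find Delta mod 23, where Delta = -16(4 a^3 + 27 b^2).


4 a^3 + 27 b^2 = 4*11^3 + 27*8^2 = 5324 + 1728 = 7052
Delta = -16 * (7052) = -112832
Delta mod 23 = 6

Delta = 6 (mod 23)


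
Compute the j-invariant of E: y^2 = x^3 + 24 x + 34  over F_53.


Delta = -16(4 a^3 + 27 b^2) mod 53 = 20
-1728 * (4 a)^3 = -1728 * (4*24)^3 mod 53 = 41
j = 41 * 20^(-1) mod 53 = 10

j = 10 (mod 53)


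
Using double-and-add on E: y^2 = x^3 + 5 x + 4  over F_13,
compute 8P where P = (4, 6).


k = 8 = 1000_2 (binary, LSB first: 0001)
Double-and-add from P = (4, 6):
  bit 0 = 0: acc unchanged = O
  bit 1 = 0: acc unchanged = O
  bit 2 = 0: acc unchanged = O
  bit 3 = 1: acc = O + (0, 11) = (0, 11)

8P = (0, 11)


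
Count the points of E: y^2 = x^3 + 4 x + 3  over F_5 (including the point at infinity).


For each x in F_5, count y with y^2 = x^3 + 4 x + 3 mod 5:
  x = 2: RHS = 4, y in [2, 3]  -> 2 point(s)
Affine points: 2. Add the point at infinity: total = 3.

#E(F_5) = 3


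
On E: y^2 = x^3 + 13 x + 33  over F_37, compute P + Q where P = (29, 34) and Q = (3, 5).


P != Q, so use the chord formula.
s = (y2 - y1) / (x2 - x1) = (8) / (11) mod 37 = 31
x3 = s^2 - x1 - x2 mod 37 = 31^2 - 29 - 3 = 4
y3 = s (x1 - x3) - y1 mod 37 = 31 * (29 - 4) - 34 = 1

P + Q = (4, 1)


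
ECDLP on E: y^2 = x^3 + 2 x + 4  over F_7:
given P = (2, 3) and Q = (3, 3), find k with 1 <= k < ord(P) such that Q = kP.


Enumerate multiples of P until we hit Q = (3, 3):
  1P = (2, 3)
  2P = (3, 4)
  3P = (3, 3)
Match found at i = 3.

k = 3


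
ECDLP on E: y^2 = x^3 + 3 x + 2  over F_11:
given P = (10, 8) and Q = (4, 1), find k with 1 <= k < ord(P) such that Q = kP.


Enumerate multiples of P until we hit Q = (4, 1):
  1P = (10, 8)
  2P = (3, 7)
  3P = (7, 5)
  4P = (6, 7)
  5P = (4, 10)
  6P = (2, 4)
  7P = (2, 7)
  8P = (4, 1)
Match found at i = 8.

k = 8


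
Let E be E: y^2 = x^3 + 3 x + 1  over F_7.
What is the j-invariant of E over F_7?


Delta = -16(4 a^3 + 27 b^2) mod 7 = 3
-1728 * (4 a)^3 = -1728 * (4*3)^3 mod 7 = 6
j = 6 * 3^(-1) mod 7 = 2

j = 2 (mod 7)


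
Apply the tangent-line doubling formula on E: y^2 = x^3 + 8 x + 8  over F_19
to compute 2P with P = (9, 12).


Doubling: s = (3 x1^2 + a) / (2 y1)
s = (3*9^2 + 8) / (2*12) mod 19 = 16
x3 = s^2 - 2 x1 mod 19 = 16^2 - 2*9 = 10
y3 = s (x1 - x3) - y1 mod 19 = 16 * (9 - 10) - 12 = 10

2P = (10, 10)


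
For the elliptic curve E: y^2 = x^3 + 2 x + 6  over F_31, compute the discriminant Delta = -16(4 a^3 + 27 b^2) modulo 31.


4 a^3 + 27 b^2 = 4*2^3 + 27*6^2 = 32 + 972 = 1004
Delta = -16 * (1004) = -16064
Delta mod 31 = 25

Delta = 25 (mod 31)


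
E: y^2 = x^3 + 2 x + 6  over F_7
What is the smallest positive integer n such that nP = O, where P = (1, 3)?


Compute successive multiples of P until we hit O:
  1P = (1, 3)
  2P = (2, 2)
  3P = (5, 1)
  4P = (3, 5)
  5P = (4, 1)
  6P = (4, 6)
  7P = (3, 2)
  8P = (5, 6)
  ... (continuing to 11P)
  11P = O

ord(P) = 11


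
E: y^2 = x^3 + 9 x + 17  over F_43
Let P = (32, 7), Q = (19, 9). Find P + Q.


P != Q, so use the chord formula.
s = (y2 - y1) / (x2 - x1) = (2) / (30) mod 43 = 23
x3 = s^2 - x1 - x2 mod 43 = 23^2 - 32 - 19 = 5
y3 = s (x1 - x3) - y1 mod 43 = 23 * (32 - 5) - 7 = 12

P + Q = (5, 12)


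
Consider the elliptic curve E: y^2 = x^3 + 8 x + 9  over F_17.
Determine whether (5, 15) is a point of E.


Check whether y^2 = x^3 + 8 x + 9 (mod 17) for (x, y) = (5, 15).
LHS: y^2 = 15^2 mod 17 = 4
RHS: x^3 + 8 x + 9 = 5^3 + 8*5 + 9 mod 17 = 4
LHS = RHS

Yes, on the curve


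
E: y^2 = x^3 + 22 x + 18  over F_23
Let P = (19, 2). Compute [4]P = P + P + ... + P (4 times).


k = 4 = 100_2 (binary, LSB first: 001)
Double-and-add from P = (19, 2):
  bit 0 = 0: acc unchanged = O
  bit 1 = 0: acc unchanged = O
  bit 2 = 1: acc = O + (7, 20) = (7, 20)

4P = (7, 20)


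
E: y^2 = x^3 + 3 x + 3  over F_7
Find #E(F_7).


For each x in F_7, count y with y^2 = x^3 + 3 x + 3 mod 7:
  x = 1: RHS = 0, y in [0]  -> 1 point(s)
  x = 3: RHS = 4, y in [2, 5]  -> 2 point(s)
  x = 4: RHS = 2, y in [3, 4]  -> 2 point(s)
Affine points: 5. Add the point at infinity: total = 6.

#E(F_7) = 6


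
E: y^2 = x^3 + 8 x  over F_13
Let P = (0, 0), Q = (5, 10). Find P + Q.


P != Q, so use the chord formula.
s = (y2 - y1) / (x2 - x1) = (10) / (5) mod 13 = 2
x3 = s^2 - x1 - x2 mod 13 = 2^2 - 0 - 5 = 12
y3 = s (x1 - x3) - y1 mod 13 = 2 * (0 - 12) - 0 = 2

P + Q = (12, 2)


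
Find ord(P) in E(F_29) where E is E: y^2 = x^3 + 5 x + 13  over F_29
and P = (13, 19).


Compute successive multiples of P until we hit O:
  1P = (13, 19)
  2P = (25, 4)
  3P = (27, 13)
  4P = (17, 20)
  5P = (19, 23)
  6P = (20, 15)
  7P = (20, 14)
  8P = (19, 6)
  ... (continuing to 13P)
  13P = O

ord(P) = 13


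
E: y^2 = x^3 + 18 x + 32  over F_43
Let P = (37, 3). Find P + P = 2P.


Doubling: s = (3 x1^2 + a) / (2 y1)
s = (3*37^2 + 18) / (2*3) mod 43 = 21
x3 = s^2 - 2 x1 mod 43 = 21^2 - 2*37 = 23
y3 = s (x1 - x3) - y1 mod 43 = 21 * (37 - 23) - 3 = 33

2P = (23, 33)


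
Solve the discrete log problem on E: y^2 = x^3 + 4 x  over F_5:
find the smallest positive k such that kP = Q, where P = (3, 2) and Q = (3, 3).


Enumerate multiples of P until we hit Q = (3, 3):
  1P = (3, 2)
  2P = (0, 0)
  3P = (3, 3)
Match found at i = 3.

k = 3


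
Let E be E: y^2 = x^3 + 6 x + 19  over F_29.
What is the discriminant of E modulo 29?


4 a^3 + 27 b^2 = 4*6^3 + 27*19^2 = 864 + 9747 = 10611
Delta = -16 * (10611) = -169776
Delta mod 29 = 19

Delta = 19 (mod 29)


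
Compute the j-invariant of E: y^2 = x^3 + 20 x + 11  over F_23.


Delta = -16(4 a^3 + 27 b^2) mod 23 = 10
-1728 * (4 a)^3 = -1728 * (4*20)^3 mod 23 = 9
j = 9 * 10^(-1) mod 23 = 17

j = 17 (mod 23)


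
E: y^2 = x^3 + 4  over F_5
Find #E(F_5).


For each x in F_5, count y with y^2 = x^3 + 0 x + 4 mod 5:
  x = 0: RHS = 4, y in [2, 3]  -> 2 point(s)
  x = 1: RHS = 0, y in [0]  -> 1 point(s)
  x = 3: RHS = 1, y in [1, 4]  -> 2 point(s)
Affine points: 5. Add the point at infinity: total = 6.

#E(F_5) = 6
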